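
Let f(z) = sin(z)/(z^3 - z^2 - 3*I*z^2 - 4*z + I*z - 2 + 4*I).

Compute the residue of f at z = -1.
Write f(z) = P(z)/Q(z) with P(z) = sin(z) and Q(z) = z^3 - z^2 - 3*I*z^2 - 4*z + I*z - 2 + 4*I.
The denominator factors as Q(z) = (z - 2*I)*(z + 1)*(z - 2 - I), so z = -1 is a simple zero of Q and P is analytic there; z = -1 is therefore a simple pole and
  Res(f, z₀) = P(z₀)/Q'(z₀).

Q'(z) = 3*z^2 - 2*z - 6*I*z - 4 + I, so Q'(-1) = 1 + 7*I.
P(-1) = -sin(1).

Res(f, -1) = (-sin(1))/(1 + 7*I) = (-1/50 + 7*I/50)*sin(1)

Final answer: (-1/50 + 7*I/50)*sin(1)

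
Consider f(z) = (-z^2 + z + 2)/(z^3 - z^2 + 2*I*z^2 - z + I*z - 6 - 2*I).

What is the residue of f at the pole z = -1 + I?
-18/65 + I/65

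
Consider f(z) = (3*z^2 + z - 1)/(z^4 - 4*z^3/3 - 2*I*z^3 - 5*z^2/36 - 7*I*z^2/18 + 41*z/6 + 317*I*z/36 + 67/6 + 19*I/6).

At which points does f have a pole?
{-3/2 - 2*I/3, -2/3 + 2*I/3, 3/2 + 3*I, 2 - I}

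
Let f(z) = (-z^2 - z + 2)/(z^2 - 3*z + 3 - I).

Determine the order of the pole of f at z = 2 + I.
Factor the denominator:
  z^2 - 3*z + 3 - I = (z - 2 - I)*(z - 1 + I)

The numerator P(z) = -z^2 - z + 2 has P(2 + I) = -3 - 5*I ≠ 0, so no factor of (z - 2 - I) cancels.
Near z = 2 + I we can therefore write f(z) = g(z)/(z - 2 - I) with g analytic at 2 + I and g(2 + I) ≠ 0 (g is the numerator divided by the remaining denominator factors).

Hence z = 2 + I is a pole of order 1.

Final answer: 1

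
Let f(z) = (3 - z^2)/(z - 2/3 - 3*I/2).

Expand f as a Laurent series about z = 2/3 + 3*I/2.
Put w = z - (2/3 + 3*I/2), i.e. z = w + 2/3 + 3*I/2. The denominator is w, so it suffices to rewrite the numerator in powers of w.

P(z) = 3 - z^2
P(w + 2/3 + 3*I/2) = 173/36 - 2*I + (-4/3 - 3*I)*w - w^2

Dividing each term by w:
  f = (173/36 - 2*I)/w - 4/3 - 3*I - w

Substituting back w = z - 2/3 - 3*I/2:
  f(z) = (173/36 - 2*I)/(z - 2/3 - 3*I/2) - 4/3 - 3*I - (z - 2/3 - 3*I/2)

The series is finite because the numerator is a polynomial; the negative powers form the principal part, and the coefficient of 1/(z - 2/3 - 3*I/2) gives Res(f, 2/3 + 3*I/2) = 173/36 - 2*I.

Final answer: (173/36 - 2*I)/(z - 2/3 - 3*I/2) - 4/3 - 3*I - (z - 2/3 - 3*I/2)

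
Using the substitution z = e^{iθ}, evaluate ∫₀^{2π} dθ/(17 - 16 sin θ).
Call the integral J. The integrand is 2π-periodic and we integrate over a full period, so shifting θ does not change the value (θ → θ + π/2 turns sin θ into cos θ; θ → θ + π flips the sign of the trig term). Hence
  J = ∫₀^{2π} dθ/(17 + 16 cos θ).
Put z = e^{iθ}: then cos θ = (z + 1/z)/2, dθ = dz/(iz), and z runs once counterclockwise around |z| = 1:
  J = ∮_{|z|=1} 1/(17 + 16*(z + 1/z)/2) · dz/(iz) = (2/i) ∮_{|z|=1} dz/(16*z^2 + 34*z + 16).
The roots of 16*z^2 + 34*z + 16 are z = (-17 ± sqrt(17^2 - 16^2))/16, with sqrt(33) = sqrt(33); their product is 1, so only z₊ = -17/16 + sqrt(33)/16 lies inside the unit circle (z₋ = -17/16 - sqrt(33)/16 lies outside).
z₊ is a simple zero of q(z) = 16*z^2 + 34*z + 16, so Res(1/q, z₊) = 1/q'(z₊) with q'(z) = 32*z + 34; and q'(z₊) = 16*(z₊ - z₋) = 2*sqrt(33).
Therefore J = (2/i) · 2πi · 1/(2*sqrt(33)) = 2*pi/(sqrt(33)) = 2*sqrt(33)*pi/33

Final answer: 2*sqrt(33)*pi/33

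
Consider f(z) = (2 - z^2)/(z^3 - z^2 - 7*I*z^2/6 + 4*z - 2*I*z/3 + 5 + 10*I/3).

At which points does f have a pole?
The singularities of f are the zeros of the denominator. Factoring,
  z^3 - z^2 - 7*I*z^2/6 + 4*z - 2*I*z/3 + 5 + 10*I/3 = (z - 1 - 3*I)*(z + 1 + I/3)*(z - 1 + 3*I/2)
so the candidates are z = 1 + 3*I, z = -1 - I/3, z = 1 - 3*I/2.

Check the numerator P(z) = 2 - z^2 at each one:
  P(1 + 3*I) = 10 - 6*I ≠ 0, so z = 1 + 3*I is a (simple) pole.
  P(-1 - I/3) = 10/9 - 2*I/3 ≠ 0, so z = -1 - I/3 is a (simple) pole.
  P(1 - 3*I/2) = 13/4 + 3*I ≠ 0, so z = 1 - 3*I/2 is a (simple) pole.

Poles of f: {-1 - I/3, 1 - 3*I/2, 1 + 3*I}

Final answer: {-1 - I/3, 1 - 3*I/2, 1 + 3*I}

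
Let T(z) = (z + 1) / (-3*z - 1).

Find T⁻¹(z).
Set w = T(z) = (z + 1) / (-3*z - 1) and solve for z:
  w*(-3*z - 1) = z + 1
  -w + z*(-3*w - 1) - 1 = 0
  z*(-3*w - 1) = w + 1
  z = (-w - 1)/(3*w + 1)
Renaming the variable, T⁻¹(z) = (-z - 1)/(3*z + 1).
(Check: ad - bc = 2 ≠ 0, so T is invertible.)

Final answer: (-z - 1)/(3*z + 1)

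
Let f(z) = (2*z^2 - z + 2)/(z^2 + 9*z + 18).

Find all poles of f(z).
{-6, -3}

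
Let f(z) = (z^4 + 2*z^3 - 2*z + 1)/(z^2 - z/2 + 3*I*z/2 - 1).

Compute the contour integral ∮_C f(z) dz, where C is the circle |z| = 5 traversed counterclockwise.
pi*(15/2 - 25*I/2)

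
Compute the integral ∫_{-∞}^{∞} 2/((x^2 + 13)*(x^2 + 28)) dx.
Let f(z) = 2/((z^2 + 13)*(z^2 + 28)). The denominator has no real zeros and deg Q - deg P = 4 ≥ 2, so the integral of f over the upper semicircle |z| = R tends to 0 as R → ∞. Closing the contour in the upper half-plane,
  ∫_{-∞}^{∞} f(x) dx = 2πi · Σ Res(f, z_k)  over the poles with Im z_k > 0.

Zeros of the denominator: z^2 + 28 = 0 gives z = ±2*sqrt(7)*I; z^2 + 13 = 0 gives z = ±sqrt(13)*I.
Upper half-plane: z = sqrt(13)*I, z = 2*sqrt(7)*I (simple).

Each pole is a simple zero of Q(z) = z^4 + 41*z^2 + 364, so Res(f, z₀) = P(z₀)/Q'(z₀) with P(z) = 2, Q'(z) = 4*z^3 + 82*z:
  Res(f, sqrt(13)*I) = (2)/(30*sqrt(13)*I) = -sqrt(13)*I/195
  Res(f, 2*sqrt(7)*I) = (2)/(-60*sqrt(7)*I) = sqrt(7)*I/210

Sum of residues: I*(-sqrt(13)/195 + sqrt(7)/210)
∫_{-∞}^{∞} f(x) dx = 2πi · (I*(-sqrt(13)/195 + sqrt(7)/210)) = pi*(-13*sqrt(7) + 14*sqrt(13))/1365

Final answer: pi*(-13*sqrt(7) + 14*sqrt(13))/1365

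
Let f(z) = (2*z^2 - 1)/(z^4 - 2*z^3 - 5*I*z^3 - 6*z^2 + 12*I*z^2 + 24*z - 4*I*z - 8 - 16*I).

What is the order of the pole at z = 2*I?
3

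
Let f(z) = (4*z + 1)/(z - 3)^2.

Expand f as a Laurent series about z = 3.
Put w = z - (3), i.e. z = w + 3. The denominator is w^2, so it suffices to rewrite the numerator in powers of w.

P(z) = 4*z + 1
P(w + 3) = 13 + 4*w

Dividing each term by w^2:
  f = 13/w^2 + 4/w

Substituting back w = z - 3:
  f(z) = 13/(z - 3)^2 + 4/(z - 3)

The series is finite because the numerator is a polynomial; the negative powers form the principal part, and the coefficient of 1/(z - 3) gives Res(f, 3) = 4.

Final answer: 13/(z - 3)^2 + 4/(z - 3)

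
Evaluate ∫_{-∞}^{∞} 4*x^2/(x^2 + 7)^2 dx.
Let f(z) = 4*z^2/(z^2 + 7)^2. The denominator has no real zeros and deg Q - deg P = 2 ≥ 2, so the integral of f over the upper semicircle |z| = R tends to 0 as R → ∞. Closing the contour in the upper half-plane,
  ∫_{-∞}^{∞} f(x) dx = 2πi · Σ Res(f, z_k)  over the poles with Im z_k > 0.

Zeros of the denominator: z^2 + 7 = 0 gives z = ±sqrt(7)*I.
Upper half-plane: z = sqrt(7)*I (a pole of order 2).

Write f(z) = g(z)/(z - sqrt(7)*I)^2 with g(z) = 4*z^2/(z + sqrt(7)*I)^2. For a double pole, Res(f, z₀) = g'(z₀):
  g'(z) = 8*sqrt(7)*I*z/(z + sqrt(7)*I)^3
  Res(f, sqrt(7)*I) = g'(sqrt(7)*I) = -sqrt(7)*I/7

∫_{-∞}^{∞} f(x) dx = 2πi · (-sqrt(7)*I/7) = 2*sqrt(7)*pi/7

Final answer: 2*sqrt(7)*pi/7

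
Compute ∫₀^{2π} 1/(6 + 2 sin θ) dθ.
Call the integral J. The integrand is 2π-periodic and we integrate over a full period, so shifting θ does not change the value (θ → θ + π/2 turns sin θ into cos θ). Hence
  J = ∫₀^{2π} dθ/(6 + 2 cos θ).
Put z = e^{iθ}: then cos θ = (z + 1/z)/2, dθ = dz/(iz), and z runs once counterclockwise around |z| = 1:
  J = ∮_{|z|=1} 1/(6 + 2*(z + 1/z)/2) · dz/(iz) = (2/i) ∮_{|z|=1} dz/(2*z^2 + 12*z + 2).
The roots of 2*z^2 + 12*z + 2 are z = (-6 ± sqrt(6^2 - 2^2))/2, with sqrt(32) = 4*sqrt(2); their product is 1, so only z₊ = -3 + 2*sqrt(2) lies inside the unit circle (z₋ = -3 - 2*sqrt(2) lies outside).
z₊ is a simple zero of q(z) = 2*z^2 + 12*z + 2, so Res(1/q, z₊) = 1/q'(z₊) with q'(z) = 4*z + 12; and q'(z₊) = 2*(z₊ - z₋) = 8*sqrt(2).
Therefore J = (2/i) · 2πi · 1/(8*sqrt(2)) = 2*pi/(4*sqrt(2)) = sqrt(2)*pi/4

Final answer: sqrt(2)*pi/4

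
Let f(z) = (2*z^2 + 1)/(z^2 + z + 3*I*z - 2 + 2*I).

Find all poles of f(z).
{-1 - I, -2*I}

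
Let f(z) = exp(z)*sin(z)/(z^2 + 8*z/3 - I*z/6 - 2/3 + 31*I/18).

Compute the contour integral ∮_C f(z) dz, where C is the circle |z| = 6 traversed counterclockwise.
By the residue theorem, ∮_C f(z) dz = 2πi · (sum of the residues of f at the poles inside |z| = 6).

The denominator factors as (z - 1/3 + I/2)*(z + 3 - 2*I/3), so the singularities of f are simple poles at z = 1/3 - I/2, z = -3 + 2*I/3.
  |1/3 - I/2|² = 13/36 < 36 = 6², so this pole is inside the contour.
  |-3 + 2*I/3|² = 85/9 < 36 = 6², so this pole is inside the contour.

With P(z) = exp(z)*sin(z) and Q(z) = z^2 + 8*z/3 - I*z/6 - 2/3 + 31*I/18, each pole is simple, so Res(f, z₀) = P(z₀)/Q'(z₀) with Q'(z) = 2*z + 8/3 - I/6.
  Res(f, 1/3 - I/2) = P(1/3 - I/2)/Q'(1/3 - I/2) = (exp(1/3 - I/2)*sin(1/3 - I/2))/(10/3 - 7*I/6) = (120/449 + 42*I/449)*exp(1/3 - I/2)*sin(1/3 - I/2)
  Res(f, -3 + 2*I/3) = P(-3 + 2*I/3)/Q'(-3 + 2*I/3) = (-exp(-3 + 2*I/3)*sin(3 - 2*I/3))/(-10/3 + 7*I/6) = (120/449 + 42*I/449)*exp(-3 + 2*I/3)*sin(3 - 2*I/3)

Sum of residues inside C: (120/449 + 42*I/449)*exp(1/3 - I/2)*sin(1/3 - I/2) + (120/449 + 42*I/449)*exp(-3 + 2*I/3)*sin(3 - 2*I/3)
∮_C f(z) dz = 2πi · ((120/449 + 42*I/449)*exp(1/3 - I/2)*sin(1/3 - I/2) + (120/449 + 42*I/449)*exp(-3 + 2*I/3)*sin(3 - 2*I/3)) = pi*(-84/449 + 240*I/449)*exp(-3 + 2*I/3)*sin(3 - 2*I/3) + pi*(-84/449 + 240*I/449)*exp(1/3 - I/2)*sin(1/3 - I/2)

Final answer: pi*(-84/449 + 240*I/449)*exp(-3 + 2*I/3)*sin(3 - 2*I/3) + pi*(-84/449 + 240*I/449)*exp(1/3 - I/2)*sin(1/3 - I/2)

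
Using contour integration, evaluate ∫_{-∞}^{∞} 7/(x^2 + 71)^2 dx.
Let f(z) = 7/(z^2 + 71)^2. The denominator has no real zeros and deg Q - deg P = 4 ≥ 2, so the integral of f over the upper semicircle |z| = R tends to 0 as R → ∞. Closing the contour in the upper half-plane,
  ∫_{-∞}^{∞} f(x) dx = 2πi · Σ Res(f, z_k)  over the poles with Im z_k > 0.

Zeros of the denominator: z^2 + 71 = 0 gives z = ±sqrt(71)*I.
Upper half-plane: z = sqrt(71)*I (a pole of order 2).

Write f(z) = g(z)/(z - sqrt(71)*I)^2 with g(z) = 7/(z + sqrt(71)*I)^2. For a double pole, Res(f, z₀) = g'(z₀):
  g'(z) = -14/(z + sqrt(71)*I)^3
  Res(f, sqrt(71)*I) = g'(sqrt(71)*I) = -7*sqrt(71)*I/20164

∫_{-∞}^{∞} f(x) dx = 2πi · (-7*sqrt(71)*I/20164) = 7*sqrt(71)*pi/10082

Final answer: 7*sqrt(71)*pi/10082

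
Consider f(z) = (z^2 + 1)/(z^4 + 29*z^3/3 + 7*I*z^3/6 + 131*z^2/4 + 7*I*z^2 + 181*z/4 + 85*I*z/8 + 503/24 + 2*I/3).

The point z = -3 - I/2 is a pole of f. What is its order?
Factor the denominator:
  z^4 + 29*z^3/3 + 7*I*z^3/6 + 131*z^2/4 + 7*I*z^2 + 181*z/4 + 85*I*z/8 + 503/24 + 2*I/3 = (z + 3 + I/2)^3*(z + 2/3 - I/3)

The numerator P(z) = z^2 + 1 has P(-3 - I/2) = 39/4 + 3*I ≠ 0, so no factor of (z + 3 + I/2) cancels.
Near z = -3 - I/2 we can therefore write f(z) = g(z)/(z + 3 + I/2)^3 with g analytic at -3 - I/2 and g(-3 - I/2) ≠ 0 (g is the numerator divided by the remaining denominator factors).

Hence z = -3 - I/2 is a pole of order 3.

Final answer: 3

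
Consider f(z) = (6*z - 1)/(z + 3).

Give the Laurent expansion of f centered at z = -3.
Put w = z - (-3), i.e. z = w - 3. The denominator is w, so it suffices to rewrite the numerator in powers of w.

P(z) = 6*z - 1
P(w - 3) = -19 + 6*w

Dividing each term by w:
  f = -19/w + 6

Substituting back w = z + 3:
  f(z) = -19/(z + 3) + 6

The series is finite because the numerator is a polynomial; the negative powers form the principal part, and the coefficient of 1/(z + 3) gives Res(f, -3) = -19.

Final answer: -19/(z + 3) + 6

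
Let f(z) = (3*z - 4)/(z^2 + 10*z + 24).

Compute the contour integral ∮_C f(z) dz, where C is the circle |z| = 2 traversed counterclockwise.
By the residue theorem, ∮_C f(z) dz = 2πi · (sum of the residues of f at the poles inside |z| = 2).

The denominator factors as (z + 4)*(z + 6), so the singularities of f are simple poles at z = -4, z = -6.
  |-4|² = 16 > 4 = 2², so this pole is outside the contour.
  |-6|² = 36 > 4 = 2², so this pole is outside the contour.

No pole lies inside the contour, so f is analytic on and inside C and the integral is 0 (Cauchy's theorem).

Final answer: 0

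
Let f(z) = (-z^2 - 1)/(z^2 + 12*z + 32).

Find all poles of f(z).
The singularities of f are the zeros of the denominator. Factoring,
  z^2 + 12*z + 32 = (z + 4)*(z + 8)
so the candidates are z = -4, z = -8.

Check the numerator P(z) = -z^2 - 1 at each one:
  P(-4) = -17 ≠ 0, so z = -4 is a (simple) pole.
  P(-8) = -65 ≠ 0, so z = -8 is a (simple) pole.

Poles of f: {-8, -4}

Final answer: {-8, -4}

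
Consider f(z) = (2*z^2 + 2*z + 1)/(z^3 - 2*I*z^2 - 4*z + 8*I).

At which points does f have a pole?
The singularities of f are the zeros of the denominator. Factoring,
  z^3 - 2*I*z^2 - 4*z + 8*I = (z - 2)*(z - 2*I)*(z + 2)
so the candidates are z = 2, z = 2*I, z = -2.

Check the numerator P(z) = 2*z^2 + 2*z + 1 at each one:
  P(2) = 13 ≠ 0, so z = 2 is a (simple) pole.
  P(2*I) = -7 + 4*I ≠ 0, so z = 2*I is a (simple) pole.
  P(-2) = 5 ≠ 0, so z = -2 is a (simple) pole.

Poles of f: {-2, 2*I, 2}

Final answer: {-2, 2*I, 2}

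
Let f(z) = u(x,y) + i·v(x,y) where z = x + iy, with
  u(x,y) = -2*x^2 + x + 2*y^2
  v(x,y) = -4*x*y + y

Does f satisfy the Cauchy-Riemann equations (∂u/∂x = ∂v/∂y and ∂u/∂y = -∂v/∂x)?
∂u/∂x = 1 - 4*x
∂v/∂y = 1 - 4*x
∂u/∂y = 4*y
∂v/∂x = -4*y
∂u/∂x = ∂v/∂y and ∂u/∂y = -∂v/∂x hold identically; f is analytic.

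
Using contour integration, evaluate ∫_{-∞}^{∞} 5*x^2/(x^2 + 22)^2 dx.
5*sqrt(22)*pi/44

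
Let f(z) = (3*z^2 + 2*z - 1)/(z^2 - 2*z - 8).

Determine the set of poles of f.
The singularities of f are the zeros of the denominator. Factoring,
  z^2 - 2*z - 8 = (z - 4)*(z + 2)
so the candidates are z = 4, z = -2.

Check the numerator P(z) = 3*z^2 + 2*z - 1 at each one:
  P(4) = 55 ≠ 0, so z = 4 is a (simple) pole.
  P(-2) = 7 ≠ 0, so z = -2 is a (simple) pole.

Poles of f: {-2, 4}

Final answer: {-2, 4}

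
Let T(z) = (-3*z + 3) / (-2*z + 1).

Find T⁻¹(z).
(z - 3)/(2*z - 3)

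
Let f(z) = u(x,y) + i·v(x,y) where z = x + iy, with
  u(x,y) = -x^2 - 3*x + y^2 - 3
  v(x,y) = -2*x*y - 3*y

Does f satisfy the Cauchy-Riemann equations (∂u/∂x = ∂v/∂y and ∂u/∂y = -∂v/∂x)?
∂u/∂x = -2*x - 3
∂v/∂y = -2*x - 3
∂u/∂y = 2*y
∂v/∂x = -2*y
∂u/∂x = ∂v/∂y and ∂u/∂y = -∂v/∂x hold identically; f is analytic.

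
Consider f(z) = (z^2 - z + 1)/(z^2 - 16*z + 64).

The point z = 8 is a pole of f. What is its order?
Factor the denominator:
  z^2 - 16*z + 64 = (z - 8)^2

The numerator P(z) = z^2 - z + 1 has P(8) = 57 ≠ 0, so no factor of (z - 8) cancels.
Near z = 8 we can therefore write f(z) = g(z)/(z - 8)^2 with g analytic at 8 and g(8) ≠ 0 (g is just the numerator).

Hence z = 8 is a pole of order 2.

Final answer: 2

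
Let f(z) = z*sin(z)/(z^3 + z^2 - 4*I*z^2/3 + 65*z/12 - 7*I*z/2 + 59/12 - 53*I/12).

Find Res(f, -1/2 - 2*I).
(-231/5330 - 873*I/5330)*sin(1/2 + 2*I)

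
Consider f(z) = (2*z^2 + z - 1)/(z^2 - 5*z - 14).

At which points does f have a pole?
The singularities of f are the zeros of the denominator. Factoring,
  z^2 - 5*z - 14 = (z + 2)*(z - 7)
so the candidates are z = -2, z = 7.

Check the numerator P(z) = 2*z^2 + z - 1 at each one:
  P(-2) = 5 ≠ 0, so z = -2 is a (simple) pole.
  P(7) = 104 ≠ 0, so z = 7 is a (simple) pole.

Poles of f: {-2, 7}

Final answer: {-2, 7}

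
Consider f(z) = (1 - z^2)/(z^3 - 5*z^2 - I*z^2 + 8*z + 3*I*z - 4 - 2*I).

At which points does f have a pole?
The singularities of f are the zeros of the denominator. Factoring,
  z^3 - 5*z^2 - I*z^2 + 8*z + 3*I*z - 4 - 2*I = (z - 2 - I)*(z - 1)*(z - 2)
so the candidates are z = 2 + I, z = 1, z = 2.

Check the numerator P(z) = 1 - z^2 at each one:
  P(2 + I) = -2 - 4*I ≠ 0, so z = 2 + I is a (simple) pole.
  P(1) = 0, so the factor (z - 1) cancels and z = 1 is only a removable singularity, not a pole.
  P(2) = -3 ≠ 0, so z = 2 is a (simple) pole.

Poles of f: {2, 2 + I}

Final answer: {2, 2 + I}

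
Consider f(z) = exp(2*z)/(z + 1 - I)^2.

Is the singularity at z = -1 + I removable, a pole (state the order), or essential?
Write f(z) = g(z)/(z + 1 - I)^2 with g(z) = exp(2*z).
g is entire and g(-1 + I) = exp(-2 + 2*I) ≠ 0, so no factor of (z + 1 - I) cancels: the Laurent expansion of f about z = -1 + I starts at the power -2, i.e. lim_{z→z₀} (z - z₀)^2 f(z) = exp(-2 + 2*I) is finite and nonzero.
So z = -1 + I is a pole of order 2.

Final answer: pole of order 2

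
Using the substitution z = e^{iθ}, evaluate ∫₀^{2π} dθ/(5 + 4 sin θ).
Call the integral J. The integrand is 2π-periodic and we integrate over a full period, so shifting θ does not change the value (θ → θ + π/2 turns sin θ into cos θ). Hence
  J = ∫₀^{2π} dθ/(5 + 4 cos θ).
Put z = e^{iθ}: then cos θ = (z + 1/z)/2, dθ = dz/(iz), and z runs once counterclockwise around |z| = 1:
  J = ∮_{|z|=1} 1/(5 + 4*(z + 1/z)/2) · dz/(iz) = (2/i) ∮_{|z|=1} dz/(4*z^2 + 10*z + 4).
The roots of 4*z^2 + 10*z + 4 are z = (-5 ± sqrt(5^2 - 4^2))/4, with sqrt(9) = 3; their product is 1, so only z₊ = -1/2 lies inside the unit circle (z₋ = -2 lies outside).
z₊ is a simple zero of q(z) = 4*z^2 + 10*z + 4, so Res(1/q, z₊) = 1/q'(z₊) with q'(z) = 8*z + 10; and q'(z₊) = 4*(z₊ - z₋) = 6.
Therefore J = (2/i) · 2πi · 1/(6) = 2*pi/(3) = 2*pi/3

Final answer: 2*pi/3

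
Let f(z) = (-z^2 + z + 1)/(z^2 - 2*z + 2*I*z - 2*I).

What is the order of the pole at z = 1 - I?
Factor the denominator:
  z^2 - 2*z + 2*I*z - 2*I = (z - 1 + I)^2

The numerator P(z) = -z^2 + z + 1 has P(1 - I) = 2 + I ≠ 0, so no factor of (z - 1 + I) cancels.
Near z = 1 - I we can therefore write f(z) = g(z)/(z - 1 + I)^2 with g analytic at 1 - I and g(1 - I) ≠ 0 (g is just the numerator).

Hence z = 1 - I is a pole of order 2.

Final answer: 2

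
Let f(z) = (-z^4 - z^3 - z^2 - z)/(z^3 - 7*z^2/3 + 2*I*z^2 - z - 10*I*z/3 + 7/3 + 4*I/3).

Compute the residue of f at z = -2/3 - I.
95/306 + 5*I/34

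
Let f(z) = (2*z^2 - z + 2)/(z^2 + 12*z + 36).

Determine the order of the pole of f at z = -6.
Factor the denominator:
  z^2 + 12*z + 36 = (z + 6)^2

The numerator P(z) = 2*z^2 - z + 2 has P(-6) = 80 ≠ 0, so no factor of (z + 6) cancels.
Near z = -6 we can therefore write f(z) = g(z)/(z + 6)^2 with g analytic at -6 and g(-6) ≠ 0 (g is just the numerator).

Hence z = -6 is a pole of order 2.

Final answer: 2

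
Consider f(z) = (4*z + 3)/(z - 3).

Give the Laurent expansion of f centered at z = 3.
15/(z - 3) + 4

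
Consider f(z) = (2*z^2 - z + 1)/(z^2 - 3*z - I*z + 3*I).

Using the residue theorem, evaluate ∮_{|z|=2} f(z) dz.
pi*(-4/5 + 2*I/5)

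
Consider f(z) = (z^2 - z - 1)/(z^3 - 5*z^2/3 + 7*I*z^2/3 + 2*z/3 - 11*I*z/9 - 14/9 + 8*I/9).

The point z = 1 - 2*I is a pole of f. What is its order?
1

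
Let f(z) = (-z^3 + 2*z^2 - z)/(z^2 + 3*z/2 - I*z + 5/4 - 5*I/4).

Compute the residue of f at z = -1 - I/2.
Write f(z) = P(z)/Q(z) with P(z) = -z^3 + 2*z^2 - z and Q(z) = z^2 + 3*z/2 - I*z + 5/4 - 5*I/4.
The denominator factors as Q(z) = (z + 1/2 - 3*I/2)*(z + 1 + I/2), so z = -1 - I/2 is a simple zero of Q and P is analytic there; z = -1 - I/2 is therefore a simple pole and
  Res(f, z₀) = P(z₀)/Q'(z₀).

Q'(z) = 2*z + 3/2 - I, so Q'(-1 - I/2) = -1/2 - 2*I.
P(-1 - I/2) = 11/4 + 31*I/8.

Res(f, -1 - I/2) = (11/4 + 31*I/8)/(-1/2 - 2*I) = -73/34 + 57*I/68

Final answer: -73/34 + 57*I/68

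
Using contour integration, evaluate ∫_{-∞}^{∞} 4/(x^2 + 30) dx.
Let f(z) = 4/(z^2 + 30). The denominator has no real zeros and deg Q - deg P = 2 ≥ 2, so the integral of f over the upper semicircle |z| = R tends to 0 as R → ∞. Closing the contour in the upper half-plane,
  ∫_{-∞}^{∞} f(x) dx = 2πi · Σ Res(f, z_k)  over the poles with Im z_k > 0.

Zeros of the denominator: z^2 + 30 = 0 gives z = ±sqrt(30)*I.
Upper half-plane: z = sqrt(30)*I (simple).

Each pole is a simple zero of Q(z) = z^2 + 30, so Res(f, z₀) = P(z₀)/Q'(z₀) with P(z) = 4, Q'(z) = 2*z:
  Res(f, sqrt(30)*I) = (4)/(2*sqrt(30)*I) = -sqrt(30)*I/15

∫_{-∞}^{∞} f(x) dx = 2πi · (-sqrt(30)*I/15) = 2*sqrt(30)*pi/15

Final answer: 2*sqrt(30)*pi/15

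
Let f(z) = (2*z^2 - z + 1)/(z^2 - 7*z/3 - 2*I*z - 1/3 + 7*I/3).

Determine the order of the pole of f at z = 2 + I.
Factor the denominator:
  z^2 - 7*z/3 - 2*I*z - 1/3 + 7*I/3 = (z - 2 - I)*(z - 1/3 - I)

The numerator P(z) = 2*z^2 - z + 1 has P(2 + I) = 5 + 7*I ≠ 0, so no factor of (z - 2 - I) cancels.
Near z = 2 + I we can therefore write f(z) = g(z)/(z - 2 - I) with g analytic at 2 + I and g(2 + I) ≠ 0 (g is the numerator divided by the remaining denominator factors).

Hence z = 2 + I is a pole of order 1.

Final answer: 1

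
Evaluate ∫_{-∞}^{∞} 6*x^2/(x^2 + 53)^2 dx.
Let f(z) = 6*z^2/(z^2 + 53)^2. The denominator has no real zeros and deg Q - deg P = 2 ≥ 2, so the integral of f over the upper semicircle |z| = R tends to 0 as R → ∞. Closing the contour in the upper half-plane,
  ∫_{-∞}^{∞} f(x) dx = 2πi · Σ Res(f, z_k)  over the poles with Im z_k > 0.

Zeros of the denominator: z^2 + 53 = 0 gives z = ±sqrt(53)*I.
Upper half-plane: z = sqrt(53)*I (a pole of order 2).

Write f(z) = g(z)/(z - sqrt(53)*I)^2 with g(z) = 6*z^2/(z + sqrt(53)*I)^2. For a double pole, Res(f, z₀) = g'(z₀):
  g'(z) = 12*sqrt(53)*I*z/(z + sqrt(53)*I)^3
  Res(f, sqrt(53)*I) = g'(sqrt(53)*I) = -3*sqrt(53)*I/106

∫_{-∞}^{∞} f(x) dx = 2πi · (-3*sqrt(53)*I/106) = 3*sqrt(53)*pi/53

Final answer: 3*sqrt(53)*pi/53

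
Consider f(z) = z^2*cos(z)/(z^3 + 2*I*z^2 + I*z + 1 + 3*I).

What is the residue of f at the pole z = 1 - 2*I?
Write f(z) = P(z)/Q(z) with P(z) = z^2*cos(z) and Q(z) = z^3 + 2*I*z^2 + I*z + 1 + 3*I.
The denominator factors as Q(z) = (z - 1 + 2*I)*(z - I)*(z + 1 + I), so z = 1 - 2*I is a simple zero of Q and P is analytic there; z = 1 - 2*I is therefore a simple pole and
  Res(f, z₀) = P(z₀)/Q'(z₀).

Q'(z) = 3*z^2 + 4*I*z + I, so Q'(1 - 2*I) = -1 - 7*I.
P(1 - 2*I) = (-3 - 4*I)*cos(1 - 2*I).

Res(f, 1 - 2*I) = ((-3 - 4*I)*cos(1 - 2*I))/(-1 - 7*I) = (31/50 - 17*I/50)*cos(1 - 2*I)

Final answer: (31/50 - 17*I/50)*cos(1 - 2*I)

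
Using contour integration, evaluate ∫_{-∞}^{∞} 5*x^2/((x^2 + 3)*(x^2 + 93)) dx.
pi*(-sqrt(3) + sqrt(93))/18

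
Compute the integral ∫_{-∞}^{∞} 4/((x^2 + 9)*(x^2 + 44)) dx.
Let f(z) = 4/((z^2 + 9)*(z^2 + 44)). The denominator has no real zeros and deg Q - deg P = 4 ≥ 2, so the integral of f over the upper semicircle |z| = R tends to 0 as R → ∞. Closing the contour in the upper half-plane,
  ∫_{-∞}^{∞} f(x) dx = 2πi · Σ Res(f, z_k)  over the poles with Im z_k > 0.

Zeros of the denominator: z^2 + 9 = 0 gives z = ±3*I; z^2 + 44 = 0 gives z = ±2*sqrt(11)*I.
Upper half-plane: z = 3*I, z = 2*sqrt(11)*I (simple).

Each pole is a simple zero of Q(z) = z^4 + 53*z^2 + 396, so Res(f, z₀) = P(z₀)/Q'(z₀) with P(z) = 4, Q'(z) = 4*z^3 + 106*z:
  Res(f, 3*I) = (4)/(210*I) = -2*I/105
  Res(f, 2*sqrt(11)*I) = (4)/(-140*sqrt(11)*I) = sqrt(11)*I/385

Sum of residues: I*(-22 + 3*sqrt(11))/1155
∫_{-∞}^{∞} f(x) dx = 2πi · (I*(-22 + 3*sqrt(11))/1155) = 2*pi*(22 - 3*sqrt(11))/1155

Final answer: 2*pi*(22 - 3*sqrt(11))/1155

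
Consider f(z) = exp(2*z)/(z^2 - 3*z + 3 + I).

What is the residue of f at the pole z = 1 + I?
Write f(z) = P(z)/Q(z) with P(z) = exp(2*z) and Q(z) = z^2 - 3*z + 3 + I.
The denominator factors as Q(z) = (z - 1 - I)*(z - 2 + I), so z = 1 + I is a simple zero of Q and P is analytic there; z = 1 + I is therefore a simple pole and
  Res(f, z₀) = P(z₀)/Q'(z₀).

Q'(z) = 2*z - 3, so Q'(1 + I) = -1 + 2*I.
P(1 + I) = exp(2 + 2*I).

Res(f, 1 + I) = (exp(2 + 2*I))/(-1 + 2*I) = (-1/5 - 2*I/5)*exp(2 + 2*I)

Final answer: (-1/5 - 2*I/5)*exp(2 + 2*I)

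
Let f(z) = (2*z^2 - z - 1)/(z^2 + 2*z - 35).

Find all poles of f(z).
The singularities of f are the zeros of the denominator. Factoring,
  z^2 + 2*z - 35 = (z + 7)*(z - 5)
so the candidates are z = -7, z = 5.

Check the numerator P(z) = 2*z^2 - z - 1 at each one:
  P(-7) = 104 ≠ 0, so z = -7 is a (simple) pole.
  P(5) = 44 ≠ 0, so z = 5 is a (simple) pole.

Poles of f: {-7, 5}

Final answer: {-7, 5}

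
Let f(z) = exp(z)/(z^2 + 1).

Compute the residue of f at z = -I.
I*exp(-I)/2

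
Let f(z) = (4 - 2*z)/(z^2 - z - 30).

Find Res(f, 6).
Write f(z) = P(z)/Q(z) with P(z) = 4 - 2*z and Q(z) = z^2 - z - 30.
The denominator factors as Q(z) = (z + 5)*(z - 6), so z = 6 is a simple zero of Q and P is analytic there; z = 6 is therefore a simple pole and
  Res(f, z₀) = P(z₀)/Q'(z₀).

Q'(z) = 2*z - 1, so Q'(6) = 11.
P(6) = -8.

Res(f, 6) = (-8)/(11) = -8/11

Final answer: -8/11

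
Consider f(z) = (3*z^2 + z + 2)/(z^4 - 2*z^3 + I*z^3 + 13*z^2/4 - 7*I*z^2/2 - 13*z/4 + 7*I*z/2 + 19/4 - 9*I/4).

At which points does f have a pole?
The singularities of f are the zeros of the denominator. Factoring,
  z^4 - 2*z^3 + I*z^3 + 13*z^2/4 - 7*I*z^2/2 - 13*z/4 + 7*I*z/2 + 19/4 - 9*I/4 = (z + 1/2 + 2*I)*(z - 1 + I)*(z - I)*(z - 3/2 - I)
so the candidates are z = -1/2 - 2*I, z = 1 - I, z = I, z = 3/2 + I.

Check the numerator P(z) = 3*z^2 + z + 2 at each one:
  P(-1/2 - 2*I) = -39/4 + 4*I ≠ 0, so z = -1/2 - 2*I is a (simple) pole.
  P(1 - I) = 3 - 7*I ≠ 0, so z = 1 - I is a (simple) pole.
  P(I) = -1 + I ≠ 0, so z = I is a (simple) pole.
  P(3/2 + I) = 29/4 + 10*I ≠ 0, so z = 3/2 + I is a (simple) pole.

Poles of f: {-1/2 - 2*I, I, 1 - I, 3/2 + I}

Final answer: {-1/2 - 2*I, I, 1 - I, 3/2 + I}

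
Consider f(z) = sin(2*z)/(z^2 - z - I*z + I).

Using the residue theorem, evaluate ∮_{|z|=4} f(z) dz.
By the residue theorem, ∮_C f(z) dz = 2πi · (sum of the residues of f at the poles inside |z| = 4).

The denominator factors as (z - 1)*(z - I), so the singularities of f are simple poles at z = 1, z = I.
  |1|² = 1 < 16 = 4², so this pole is inside the contour.
  |I|² = 1 < 16 = 4², so this pole is inside the contour.

With P(z) = sin(2*z) and Q(z) = z^2 - z - I*z + I, each pole is simple, so Res(f, z₀) = P(z₀)/Q'(z₀) with Q'(z) = 2*z - 1 - I.
  Res(f, 1) = P(1)/Q'(1) = (sin(2))/(1 - I) = (1/2 + I/2)*sin(2)
  Res(f, I) = P(I)/Q'(I) = (I*sinh(2))/(-1 + I) = (1/2 - I/2)*sinh(2)

Sum of residues inside C: (1/2 - I/2)*sinh(2) + (1/2 + I/2)*sin(2)
∮_C f(z) dz = 2πi · ((1/2 - I/2)*sinh(2) + (1/2 + I/2)*sin(2)) = pi*(-1 + I)*sin(2) + pi*(1 + I)*sinh(2)

Final answer: pi*(-1 + I)*sin(2) + pi*(1 + I)*sinh(2)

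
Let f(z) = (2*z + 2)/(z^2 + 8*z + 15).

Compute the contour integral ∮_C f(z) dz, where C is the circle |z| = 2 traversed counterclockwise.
0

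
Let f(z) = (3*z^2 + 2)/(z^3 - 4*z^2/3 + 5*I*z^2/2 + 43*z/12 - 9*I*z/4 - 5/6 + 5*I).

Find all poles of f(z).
{1/3 - I, 1/2 - 3*I, 1/2 + 3*I/2}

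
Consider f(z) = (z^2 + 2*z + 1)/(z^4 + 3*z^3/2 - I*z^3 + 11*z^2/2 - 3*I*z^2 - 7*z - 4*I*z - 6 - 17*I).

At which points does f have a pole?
The singularities of f are the zeros of the denominator. Factoring,
  z^4 + 3*z^3/2 - I*z^3 + 11*z^2/2 - 3*I*z^2 - 7*z - 4*I*z - 6 - 17*I = (z + 1 + 2*I)*(z + 1 - 3*I)*(z - 3/2 - I)*(z + 1 + I)
so the candidates are z = -1 - 2*I, z = -1 + 3*I, z = 3/2 + I, z = -1 - I.

Check the numerator P(z) = z^2 + 2*z + 1 at each one:
  P(-1 - 2*I) = -4 ≠ 0, so z = -1 - 2*I is a (simple) pole.
  P(-1 + 3*I) = -9 ≠ 0, so z = -1 + 3*I is a (simple) pole.
  P(3/2 + I) = 21/4 + 5*I ≠ 0, so z = 3/2 + I is a (simple) pole.
  P(-1 - I) = -1 ≠ 0, so z = -1 - I is a (simple) pole.

Poles of f: {-1 - 2*I, -1 - I, -1 + 3*I, 3/2 + I}

Final answer: {-1 - 2*I, -1 - I, -1 + 3*I, 3/2 + I}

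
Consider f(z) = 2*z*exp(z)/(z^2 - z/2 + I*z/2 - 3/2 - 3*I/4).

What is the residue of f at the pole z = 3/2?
Write f(z) = P(z)/Q(z) with P(z) = 2*z*exp(z) and Q(z) = z^2 - z/2 + I*z/2 - 3/2 - 3*I/4.
The denominator factors as Q(z) = (z - 3/2)*(z + 1 + I/2), so z = 3/2 is a simple zero of Q and P is analytic there; z = 3/2 is therefore a simple pole and
  Res(f, z₀) = P(z₀)/Q'(z₀).

Q'(z) = 2*z - 1/2 + I/2, so Q'(3/2) = 5/2 + I/2.
P(3/2) = 3*exp(3/2).

Res(f, 3/2) = (3*exp(3/2))/(5/2 + I/2) = (15/13 - 3*I/13)*exp(3/2)

Final answer: (15/13 - 3*I/13)*exp(3/2)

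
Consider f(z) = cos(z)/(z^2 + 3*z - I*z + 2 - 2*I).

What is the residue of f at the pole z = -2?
Write f(z) = P(z)/Q(z) with P(z) = cos(z) and Q(z) = z^2 + 3*z - I*z + 2 - 2*I.
The denominator factors as Q(z) = (z + 2)*(z + 1 - I), so z = -2 is a simple zero of Q and P is analytic there; z = -2 is therefore a simple pole and
  Res(f, z₀) = P(z₀)/Q'(z₀).

Q'(z) = 2*z + 3 - I, so Q'(-2) = -1 - I.
P(-2) = cos(2).

Res(f, -2) = (cos(2))/(-1 - I) = (-1/2 + I/2)*cos(2)

Final answer: (-1/2 + I/2)*cos(2)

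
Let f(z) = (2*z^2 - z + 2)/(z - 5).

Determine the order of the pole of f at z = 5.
Factor the denominator:
  z - 5 = (z - 5)

The numerator P(z) = 2*z^2 - z + 2 has P(5) = 47 ≠ 0, so no factor of (z - 5) cancels.
Near z = 5 we can therefore write f(z) = g(z)/(z - 5) with g analytic at 5 and g(5) ≠ 0 (g is just the numerator).

Hence z = 5 is a pole of order 1.

Final answer: 1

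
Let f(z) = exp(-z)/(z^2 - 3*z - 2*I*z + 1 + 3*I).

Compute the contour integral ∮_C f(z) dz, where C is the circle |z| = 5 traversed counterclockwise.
-2*I*pi*exp(-1 - I) + 2*I*pi*exp(-2 - I)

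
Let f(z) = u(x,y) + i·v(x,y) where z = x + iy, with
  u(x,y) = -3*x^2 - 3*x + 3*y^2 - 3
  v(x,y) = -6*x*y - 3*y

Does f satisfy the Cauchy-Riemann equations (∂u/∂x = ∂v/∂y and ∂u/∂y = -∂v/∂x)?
∂u/∂x = -6*x - 3
∂v/∂y = -6*x - 3
∂u/∂y = 6*y
∂v/∂x = -6*y
∂u/∂x = ∂v/∂y and ∂u/∂y = -∂v/∂x hold identically; f is analytic.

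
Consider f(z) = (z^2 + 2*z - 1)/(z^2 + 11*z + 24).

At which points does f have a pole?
The singularities of f are the zeros of the denominator. Factoring,
  z^2 + 11*z + 24 = (z + 8)*(z + 3)
so the candidates are z = -8, z = -3.

Check the numerator P(z) = z^2 + 2*z - 1 at each one:
  P(-8) = 47 ≠ 0, so z = -8 is a (simple) pole.
  P(-3) = 2 ≠ 0, so z = -3 is a (simple) pole.

Poles of f: {-8, -3}

Final answer: {-8, -3}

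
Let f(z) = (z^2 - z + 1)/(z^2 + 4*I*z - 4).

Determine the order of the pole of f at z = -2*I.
Factor the denominator:
  z^2 + 4*I*z - 4 = (z + 2*I)^2

The numerator P(z) = z^2 - z + 1 has P(-2*I) = -3 + 2*I ≠ 0, so no factor of (z + 2*I) cancels.
Near z = -2*I we can therefore write f(z) = g(z)/(z + 2*I)^2 with g analytic at -2*I and g(-2*I) ≠ 0 (g is just the numerator).

Hence z = -2*I is a pole of order 2.

Final answer: 2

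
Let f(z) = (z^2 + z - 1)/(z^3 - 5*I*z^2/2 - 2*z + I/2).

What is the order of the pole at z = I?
Factor the denominator:
  z^3 - 5*I*z^2/2 - 2*z + I/2 = (z - I)^2*(z - I/2)

The numerator P(z) = z^2 + z - 1 has P(I) = -2 + I ≠ 0, so no factor of (z - I) cancels.
Near z = I we can therefore write f(z) = g(z)/(z - I)^2 with g analytic at I and g(I) ≠ 0 (g is the numerator divided by the remaining denominator factors).

Hence z = I is a pole of order 2.

Final answer: 2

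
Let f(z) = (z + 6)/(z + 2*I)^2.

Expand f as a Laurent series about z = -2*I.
Put w = z - (-2*I), i.e. z = w - 2*I. The denominator is w^2, so it suffices to rewrite the numerator in powers of w.

P(z) = z + 6
P(w - 2*I) = 6 - 2*I + w

Dividing each term by w^2:
  f = (6 - 2*I)/w^2 + 1/w

Substituting back w = z + 2*I:
  f(z) = (6 - 2*I)/(z + 2*I)^2 + 1/(z + 2*I)

The series is finite because the numerator is a polynomial; the negative powers form the principal part, and the coefficient of 1/(z + 2*I) gives Res(f, -2*I) = 1.

Final answer: (6 - 2*I)/(z + 2*I)^2 + 1/(z + 2*I)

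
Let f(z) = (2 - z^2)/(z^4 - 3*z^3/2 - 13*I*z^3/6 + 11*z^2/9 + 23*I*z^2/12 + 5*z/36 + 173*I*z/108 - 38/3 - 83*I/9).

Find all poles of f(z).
The singularities of f are the zeros of the denominator. Factoring,
  z^4 - 3*z^3/2 - 13*I*z^3/6 + 11*z^2/9 + 23*I*z^2/12 + 5*z/36 + 173*I*z/108 - 38/3 - 83*I/9 = (z - 2 - 2*I/3)*(z + 3/2)*(z - 1/3 - 3*I)*(z - 2/3 + 3*I/2)
so the candidates are z = 2 + 2*I/3, z = -3/2, z = 1/3 + 3*I, z = 2/3 - 3*I/2.

Check the numerator P(z) = 2 - z^2 at each one:
  P(2 + 2*I/3) = -14/9 - 8*I/3 ≠ 0, so z = 2 + 2*I/3 is a (simple) pole.
  P(-3/2) = -1/4 ≠ 0, so z = -3/2 is a (simple) pole.
  P(1/3 + 3*I) = 98/9 - 2*I ≠ 0, so z = 1/3 + 3*I is a (simple) pole.
  P(2/3 - 3*I/2) = 137/36 + 2*I ≠ 0, so z = 2/3 - 3*I/2 is a (simple) pole.

Poles of f: {-3/2, 1/3 + 3*I, 2/3 - 3*I/2, 2 + 2*I/3}

Final answer: {-3/2, 1/3 + 3*I, 2/3 - 3*I/2, 2 + 2*I/3}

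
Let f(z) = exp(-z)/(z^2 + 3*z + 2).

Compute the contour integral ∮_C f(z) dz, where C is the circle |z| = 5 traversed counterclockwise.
By the residue theorem, ∮_C f(z) dz = 2πi · (sum of the residues of f at the poles inside |z| = 5).

The denominator factors as (z + 2)*(z + 1), so the singularities of f are simple poles at z = -2, z = -1.
  |-2|² = 4 < 25 = 5², so this pole is inside the contour.
  |-1|² = 1 < 25 = 5², so this pole is inside the contour.

With P(z) = exp(-z) and Q(z) = z^2 + 3*z + 2, each pole is simple, so Res(f, z₀) = P(z₀)/Q'(z₀) with Q'(z) = 2*z + 3.
  Res(f, -2) = P(-2)/Q'(-2) = (exp(2))/(-1) = -exp(2)
  Res(f, -1) = P(-1)/Q'(-1) = (exp(1))/(1) = exp(1)

Sum of residues inside C: exp(1) - exp(2)
∮_C f(z) dz = 2πi · (exp(1) - exp(2)) = -2*I*pi*exp(2) + 2*exp(1)*I*pi

Final answer: -2*I*pi*exp(2) + 2*exp(1)*I*pi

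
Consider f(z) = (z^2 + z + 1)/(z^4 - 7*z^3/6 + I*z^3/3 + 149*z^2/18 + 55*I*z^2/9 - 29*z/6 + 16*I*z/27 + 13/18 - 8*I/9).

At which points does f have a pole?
{-2/3 + 3*I, -I/3, 1/3, 3/2 - 3*I}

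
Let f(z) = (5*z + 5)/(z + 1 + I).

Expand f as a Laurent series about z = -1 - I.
Put w = z - (-1 - I), i.e. z = w - 1 - I. The denominator is w, so it suffices to rewrite the numerator in powers of w.

P(z) = 5*z + 5
P(w - 1 - I) = -5*I + 5*w

Dividing each term by w:
  f = -5*I/w + 5

Substituting back w = z + 1 + I:
  f(z) = -5*I/(z + 1 + I) + 5

The series is finite because the numerator is a polynomial; the negative powers form the principal part, and the coefficient of 1/(z + 1 + I) gives Res(f, -1 - I) = -5*I.

Final answer: -5*I/(z + 1 + I) + 5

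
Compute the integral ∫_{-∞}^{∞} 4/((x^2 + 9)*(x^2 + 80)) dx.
Let f(z) = 4/((z^2 + 9)*(z^2 + 80)). The denominator has no real zeros and deg Q - deg P = 4 ≥ 2, so the integral of f over the upper semicircle |z| = R tends to 0 as R → ∞. Closing the contour in the upper half-plane,
  ∫_{-∞}^{∞} f(x) dx = 2πi · Σ Res(f, z_k)  over the poles with Im z_k > 0.

Zeros of the denominator: z^2 + 80 = 0 gives z = ±4*sqrt(5)*I; z^2 + 9 = 0 gives z = ±3*I.
Upper half-plane: z = 3*I, z = 4*sqrt(5)*I (simple).

Each pole is a simple zero of Q(z) = z^4 + 89*z^2 + 720, so Res(f, z₀) = P(z₀)/Q'(z₀) with P(z) = 4, Q'(z) = 4*z^3 + 178*z:
  Res(f, 3*I) = (4)/(426*I) = -2*I/213
  Res(f, 4*sqrt(5)*I) = (4)/(-568*sqrt(5)*I) = sqrt(5)*I/710

Sum of residues: I*(-20 + 3*sqrt(5))/2130
∫_{-∞}^{∞} f(x) dx = 2πi · (I*(-20 + 3*sqrt(5))/2130) = pi*(20 - 3*sqrt(5))/1065

Final answer: pi*(20 - 3*sqrt(5))/1065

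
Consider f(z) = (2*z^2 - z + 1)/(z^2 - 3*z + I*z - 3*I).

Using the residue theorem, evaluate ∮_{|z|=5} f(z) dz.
By the residue theorem, ∮_C f(z) dz = 2πi · (sum of the residues of f at the poles inside |z| = 5).

The denominator factors as (z - 3)*(z + I), so the singularities of f are simple poles at z = 3, z = -I.
  |3|² = 9 < 25 = 5², so this pole is inside the contour.
  |-I|² = 1 < 25 = 5², so this pole is inside the contour.

With P(z) = 2*z^2 - z + 1 and Q(z) = z^2 - 3*z + I*z - 3*I, each pole is simple, so Res(f, z₀) = P(z₀)/Q'(z₀) with Q'(z) = 2*z - 3 + I.
  Res(f, 3) = P(3)/Q'(3) = (16)/(3 + I) = 24/5 - 8*I/5
  Res(f, -I) = P(-I)/Q'(-I) = (-1 + I)/(-3 - I) = 1/5 - 2*I/5

Sum of residues inside C: 5 - 2*I
∮_C f(z) dz = 2πi · (5 - 2*I) = pi*(4 + 10*I)

Final answer: pi*(4 + 10*I)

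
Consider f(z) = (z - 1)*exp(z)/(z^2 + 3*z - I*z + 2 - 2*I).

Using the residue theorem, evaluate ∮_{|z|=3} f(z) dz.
By the residue theorem, ∮_C f(z) dz = 2πi · (sum of the residues of f at the poles inside |z| = 3).

The denominator factors as (z + 2)*(z + 1 - I), so the singularities of f are simple poles at z = -2, z = -1 + I.
  |-2|² = 4 < 9 = 3², so this pole is inside the contour.
  |-1 + I|² = 2 < 9 = 3², so this pole is inside the contour.

With P(z) = (z - 1)*exp(z) and Q(z) = z^2 + 3*z - I*z + 2 - 2*I, each pole is simple, so Res(f, z₀) = P(z₀)/Q'(z₀) with Q'(z) = 2*z + 3 - I.
  Res(f, -2) = P(-2)/Q'(-2) = (-3*exp(-2))/(-1 - I) = (3/2 - 3*I/2)*exp(-2)
  Res(f, -1 + I) = P(-1 + I)/Q'(-1 + I) = ((-2 + I)*exp(-1 + I))/(1 + I) = (-1/2 + 3*I/2)*exp(-1 + I)

Sum of residues inside C: (3/2 - 3*I/2)*exp(-2) + (-1/2 + 3*I/2)*exp(-1 + I)
∮_C f(z) dz = 2πi · ((3/2 - 3*I/2)*exp(-2) + (-1/2 + 3*I/2)*exp(-1 + I)) = pi*(-3 - I)*exp(-1 + I) + pi*(3 + 3*I)*exp(-2)

Final answer: pi*(-3 - I)*exp(-1 + I) + pi*(3 + 3*I)*exp(-2)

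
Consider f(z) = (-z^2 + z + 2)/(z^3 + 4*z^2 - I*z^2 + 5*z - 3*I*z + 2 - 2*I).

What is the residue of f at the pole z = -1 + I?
Write f(z) = P(z)/Q(z) with P(z) = -z^2 + z + 2 and Q(z) = z^3 + 4*z^2 - I*z^2 + 5*z - 3*I*z + 2 - 2*I.
The denominator factors as Q(z) = (z + 1)*(z + 1 - I)*(z + 2), so z = -1 + I is a simple zero of Q and P is analytic there; z = -1 + I is therefore a simple pole and
  Res(f, z₀) = P(z₀)/Q'(z₀).

Q'(z) = 3*z^2 + 8*z - 2*I*z + 5 - 3*I, so Q'(-1 + I) = -1 + I.
P(-1 + I) = 1 + 3*I.

Res(f, -1 + I) = (1 + 3*I)/(-1 + I) = 1 - 2*I

Final answer: 1 - 2*I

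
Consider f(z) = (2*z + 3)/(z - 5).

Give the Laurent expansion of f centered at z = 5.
13/(z - 5) + 2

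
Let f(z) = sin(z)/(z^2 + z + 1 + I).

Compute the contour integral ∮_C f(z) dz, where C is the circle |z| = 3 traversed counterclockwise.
pi*(2/5 + 4*I/5)*sinh(1) + pi*(-4/5 + 2*I/5)*sin(1 - I)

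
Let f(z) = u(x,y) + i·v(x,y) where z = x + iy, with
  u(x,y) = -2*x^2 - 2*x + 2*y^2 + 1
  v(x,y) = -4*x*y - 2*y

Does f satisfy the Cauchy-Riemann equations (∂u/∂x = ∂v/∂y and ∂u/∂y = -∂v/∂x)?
∂u/∂x = -4*x - 2
∂v/∂y = -4*x - 2
∂u/∂y = 4*y
∂v/∂x = -4*y
∂u/∂x = ∂v/∂y and ∂u/∂y = -∂v/∂x hold identically; f is analytic.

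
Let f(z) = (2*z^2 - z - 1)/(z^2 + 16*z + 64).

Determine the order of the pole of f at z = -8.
Factor the denominator:
  z^2 + 16*z + 64 = (z + 8)^2

The numerator P(z) = 2*z^2 - z - 1 has P(-8) = 135 ≠ 0, so no factor of (z + 8) cancels.
Near z = -8 we can therefore write f(z) = g(z)/(z + 8)^2 with g analytic at -8 and g(-8) ≠ 0 (g is just the numerator).

Hence z = -8 is a pole of order 2.

Final answer: 2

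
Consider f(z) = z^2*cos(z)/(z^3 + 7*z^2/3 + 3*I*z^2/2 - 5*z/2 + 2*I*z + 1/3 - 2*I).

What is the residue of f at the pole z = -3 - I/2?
Write f(z) = P(z)/Q(z) with P(z) = z^2*cos(z) and Q(z) = z^3 + 7*z^2/3 + 3*I*z^2/2 - 5*z/2 + 2*I*z + 1/3 - 2*I.
The denominator factors as Q(z) = (z + 3 + I/2)*(z + I)*(z - 2/3), so z = -3 - I/2 is a simple zero of Q and P is analytic there; z = -3 - I/2 is therefore a simple pole and
  Res(f, z₀) = P(z₀)/Q'(z₀).

Q'(z) = 3*z^2 + 14*z/3 + 3*I*z - 5/2 + 2*I, so Q'(-3 - I/2) = 45/4 - I/3.
P(-3 - I/2) = (35/4 + 3*I)*cos(3 + I/2).

Res(f, -3 - I/2) = ((35/4 + 3*I)*cos(3 + I/2))/(45/4 - I/3) = (14031/18241 + 5280*I/18241)*cos(3 + I/2)

Final answer: (14031/18241 + 5280*I/18241)*cos(3 + I/2)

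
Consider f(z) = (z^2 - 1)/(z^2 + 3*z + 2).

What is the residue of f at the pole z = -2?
-3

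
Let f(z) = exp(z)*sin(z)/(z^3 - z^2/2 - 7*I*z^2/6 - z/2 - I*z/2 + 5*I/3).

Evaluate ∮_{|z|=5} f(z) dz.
pi*(-1350/3737 - 774*I/3737)*exp(-1 - I/3)*sin(1 + I/3) + exp(1)*pi*(-102/185 + 54*I/185)*sin(1) + pi*(96/505 - 252*I/505)*exp(1/2 + 3*I/2)*sin(1/2 + 3*I/2)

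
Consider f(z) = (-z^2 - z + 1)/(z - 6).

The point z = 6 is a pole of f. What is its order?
1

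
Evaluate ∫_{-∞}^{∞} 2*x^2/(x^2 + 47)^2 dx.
Let f(z) = 2*z^2/(z^2 + 47)^2. The denominator has no real zeros and deg Q - deg P = 2 ≥ 2, so the integral of f over the upper semicircle |z| = R tends to 0 as R → ∞. Closing the contour in the upper half-plane,
  ∫_{-∞}^{∞} f(x) dx = 2πi · Σ Res(f, z_k)  over the poles with Im z_k > 0.

Zeros of the denominator: z^2 + 47 = 0 gives z = ±sqrt(47)*I.
Upper half-plane: z = sqrt(47)*I (a pole of order 2).

Write f(z) = g(z)/(z - sqrt(47)*I)^2 with g(z) = 2*z^2/(z + sqrt(47)*I)^2. For a double pole, Res(f, z₀) = g'(z₀):
  g'(z) = 4*sqrt(47)*I*z/(z + sqrt(47)*I)^3
  Res(f, sqrt(47)*I) = g'(sqrt(47)*I) = -sqrt(47)*I/94

∫_{-∞}^{∞} f(x) dx = 2πi · (-sqrt(47)*I/94) = sqrt(47)*pi/47

Final answer: sqrt(47)*pi/47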